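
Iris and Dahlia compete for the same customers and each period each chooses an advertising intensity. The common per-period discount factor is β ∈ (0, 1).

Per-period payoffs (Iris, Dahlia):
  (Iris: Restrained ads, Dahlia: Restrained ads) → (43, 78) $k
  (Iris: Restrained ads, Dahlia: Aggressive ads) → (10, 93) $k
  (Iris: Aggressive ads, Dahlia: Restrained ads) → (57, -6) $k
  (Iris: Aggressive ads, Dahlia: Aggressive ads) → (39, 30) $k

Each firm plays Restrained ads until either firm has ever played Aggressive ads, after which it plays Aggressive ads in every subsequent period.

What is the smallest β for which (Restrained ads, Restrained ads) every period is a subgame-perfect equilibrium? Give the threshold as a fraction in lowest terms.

Iris's threshold: (57−43)/(57−39) = 7/9.
Dahlia's threshold: (93−78)/(93−30) = 5/21.
7/9 > 5/21, so Iris binds and β* = 7/9.

7/9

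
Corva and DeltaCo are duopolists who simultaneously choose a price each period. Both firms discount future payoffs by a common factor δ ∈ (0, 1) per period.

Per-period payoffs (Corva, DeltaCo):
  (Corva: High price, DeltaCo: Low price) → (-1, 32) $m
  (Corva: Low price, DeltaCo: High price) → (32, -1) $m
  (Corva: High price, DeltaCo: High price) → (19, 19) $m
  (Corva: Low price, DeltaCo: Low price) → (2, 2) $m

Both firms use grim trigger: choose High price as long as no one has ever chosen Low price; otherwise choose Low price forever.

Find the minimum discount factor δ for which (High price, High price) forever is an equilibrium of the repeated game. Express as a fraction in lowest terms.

Cooperation forever yields 19 each period: 19/(1−δ).
Deviating yields 32 once, then 2 forever: 32 + 2δ/(1−δ).
No profitable deviation requires 19/(1−δ) ≥ 32 + 2δ/(1−δ).
Multiplying by (1−δ): 19 ≥ 32(1−δ) + 2δ = 32 − 30δ.
So 30δ ≥ 13, i.e. δ ≥ 13/30.

13/30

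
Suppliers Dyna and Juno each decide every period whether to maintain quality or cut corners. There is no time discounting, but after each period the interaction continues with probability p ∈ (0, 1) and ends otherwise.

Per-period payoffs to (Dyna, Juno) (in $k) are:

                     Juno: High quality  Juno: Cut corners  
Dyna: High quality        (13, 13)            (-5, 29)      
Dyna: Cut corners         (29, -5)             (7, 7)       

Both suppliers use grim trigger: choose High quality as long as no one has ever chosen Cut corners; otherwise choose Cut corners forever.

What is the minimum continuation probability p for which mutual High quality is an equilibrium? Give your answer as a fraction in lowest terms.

8/11

Expected cooperation value is 13 + p·13 + p²·13 + … = 13/(1−p); deviation gives 29 + p·7/(1−p).
13 ≥ 29(1−p) + 7p ⇒ 22p ≥ 16 ⇒ p ≥ 16/22 = 8/11.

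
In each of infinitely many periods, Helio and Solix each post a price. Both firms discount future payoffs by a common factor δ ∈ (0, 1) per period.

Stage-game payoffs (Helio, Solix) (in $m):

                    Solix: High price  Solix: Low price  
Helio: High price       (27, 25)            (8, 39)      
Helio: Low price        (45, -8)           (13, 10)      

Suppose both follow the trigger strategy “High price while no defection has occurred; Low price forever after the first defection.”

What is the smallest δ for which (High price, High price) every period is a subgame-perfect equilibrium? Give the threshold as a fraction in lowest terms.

9/16

Helio's threshold: (45−27)/(45−13) = 9/16.
Solix's threshold: (39−25)/(39−10) = 14/29.
9/16 > 14/29, so Helio binds and δ* = 9/16.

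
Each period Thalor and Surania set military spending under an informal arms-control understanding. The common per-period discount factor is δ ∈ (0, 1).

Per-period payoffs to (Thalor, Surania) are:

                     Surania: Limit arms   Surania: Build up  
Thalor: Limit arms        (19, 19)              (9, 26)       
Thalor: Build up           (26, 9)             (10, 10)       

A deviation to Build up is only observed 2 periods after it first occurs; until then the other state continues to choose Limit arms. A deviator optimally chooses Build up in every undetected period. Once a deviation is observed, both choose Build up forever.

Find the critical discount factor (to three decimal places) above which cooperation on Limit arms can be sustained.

0.661

A deviator earns 26 for 2 periods, then 10 forever; cooperating earns 19 forever. Multiplying the IC by (1−δ):
19 ≥ 26(1−δ^2) + 10δ^2, so 16·δ^2 ≥ 7 and δ^2 ≥ 7/16.
δ ≥ (7/16)^(1/2) ≈ 0.661.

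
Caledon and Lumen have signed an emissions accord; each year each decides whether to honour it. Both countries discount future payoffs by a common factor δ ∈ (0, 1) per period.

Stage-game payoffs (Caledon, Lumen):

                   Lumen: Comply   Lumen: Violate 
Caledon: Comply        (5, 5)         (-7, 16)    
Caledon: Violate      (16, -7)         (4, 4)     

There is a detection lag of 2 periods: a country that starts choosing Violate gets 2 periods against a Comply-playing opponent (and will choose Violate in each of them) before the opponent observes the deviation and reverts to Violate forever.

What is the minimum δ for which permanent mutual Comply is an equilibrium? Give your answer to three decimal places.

The best deviation is to choose Violate for all 2 undetected periods, earning 16 each, then 4 forever once detected.
Deviation value: 16(1−δ^2)/(1−δ) + 4δ^2/(1−δ); cooperation value: 5/(1−δ).
IC: 5 ≥ 16(1−δ^2) + 4δ^2 = 16 − 12δ^2.
So δ^2 ≥ 11/12, giving δ ≥ (11/12)^(1/2) ≈ 0.957.

0.957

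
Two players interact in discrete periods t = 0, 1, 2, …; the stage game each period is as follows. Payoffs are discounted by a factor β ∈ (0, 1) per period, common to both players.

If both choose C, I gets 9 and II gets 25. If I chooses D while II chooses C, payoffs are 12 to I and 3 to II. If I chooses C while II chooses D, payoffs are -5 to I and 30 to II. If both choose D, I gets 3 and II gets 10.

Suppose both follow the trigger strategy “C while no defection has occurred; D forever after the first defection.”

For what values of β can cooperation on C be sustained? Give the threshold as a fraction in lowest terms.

1/3

I's threshold: (12−9)/(12−3) = 1/3.
II's threshold: (30−25)/(30−10) = 1/4.
1/3 > 1/4, so I binds and β* = 1/3.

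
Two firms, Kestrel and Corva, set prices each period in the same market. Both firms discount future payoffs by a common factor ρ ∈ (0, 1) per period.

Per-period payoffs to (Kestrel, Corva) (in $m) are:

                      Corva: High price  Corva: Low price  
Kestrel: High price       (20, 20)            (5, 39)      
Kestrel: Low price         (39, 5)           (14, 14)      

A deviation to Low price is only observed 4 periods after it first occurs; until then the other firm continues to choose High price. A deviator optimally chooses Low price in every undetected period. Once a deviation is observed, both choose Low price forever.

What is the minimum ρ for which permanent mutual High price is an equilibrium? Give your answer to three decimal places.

0.934

The best deviation is to choose Low price for all 4 undetected periods, earning 39 each, then 14 forever once detected.
Deviation value: 39(1−ρ^4)/(1−ρ) + 14ρ^4/(1−ρ); cooperation value: 20/(1−ρ).
IC: 20 ≥ 39(1−ρ^4) + 14ρ^4 = 39 − 25ρ^4.
So ρ^4 ≥ 19/25, giving ρ ≥ (19/25)^(1/4) ≈ 0.934.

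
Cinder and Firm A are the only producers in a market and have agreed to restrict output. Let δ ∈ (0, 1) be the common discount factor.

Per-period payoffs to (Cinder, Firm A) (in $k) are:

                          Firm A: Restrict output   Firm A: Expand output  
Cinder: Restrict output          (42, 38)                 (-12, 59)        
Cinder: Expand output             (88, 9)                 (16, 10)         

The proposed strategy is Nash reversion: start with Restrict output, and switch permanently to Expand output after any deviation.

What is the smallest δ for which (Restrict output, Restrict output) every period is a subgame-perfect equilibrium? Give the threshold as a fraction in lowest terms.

23/36

Cinder: cooperation gives 42 each period; deviation gives 88 once then 16 forever.
  42/(1−δ) ≥ 88 + 16δ/(1−δ) ⇒ δ ≥ 46/72 = 23/36.
Firm A: cooperation gives 38 each period; deviation gives 59 once then 10 forever.
  δ ≥ 21/49 = 3/7.
Both must hold, so the binding constraint is Cinder's: δ ≥ 23/36.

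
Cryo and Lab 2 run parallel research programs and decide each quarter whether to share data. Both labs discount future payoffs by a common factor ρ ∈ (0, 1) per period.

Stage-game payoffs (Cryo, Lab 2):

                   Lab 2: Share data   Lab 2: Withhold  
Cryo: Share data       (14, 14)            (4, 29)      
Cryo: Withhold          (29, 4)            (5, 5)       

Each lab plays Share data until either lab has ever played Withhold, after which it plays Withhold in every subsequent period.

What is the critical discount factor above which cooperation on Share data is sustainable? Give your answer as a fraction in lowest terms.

Cooperation forever yields 14 each period: 14/(1−ρ).
Deviating yields 29 once, then 5 forever: 29 + 5ρ/(1−ρ).
No profitable deviation requires 14/(1−ρ) ≥ 29 + 5ρ/(1−ρ).
Multiplying by (1−ρ): 14 ≥ 29(1−ρ) + 5ρ = 29 − 24ρ.
So 24ρ ≥ 15, i.e. ρ ≥ 15/24 = 5/8.

5/8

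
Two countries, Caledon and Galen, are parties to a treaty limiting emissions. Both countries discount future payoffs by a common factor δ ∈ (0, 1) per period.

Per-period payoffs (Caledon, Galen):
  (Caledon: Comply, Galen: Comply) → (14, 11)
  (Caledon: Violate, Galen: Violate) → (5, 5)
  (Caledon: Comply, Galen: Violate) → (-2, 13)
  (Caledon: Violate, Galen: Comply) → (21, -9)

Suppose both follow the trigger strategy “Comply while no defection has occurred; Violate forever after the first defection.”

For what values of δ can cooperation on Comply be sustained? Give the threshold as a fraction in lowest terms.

For Caledon: deviation gain 21−14 = 7, per-period punishment loss 14−5 = 9. IC gives δ ≥ 7/16.
For Galen: gain 2, loss 6 per period, so δ ≥ 2/8 = 1/4.
The tighter constraint is Caledon's, so cooperation needs δ ≥ 7/16.

7/16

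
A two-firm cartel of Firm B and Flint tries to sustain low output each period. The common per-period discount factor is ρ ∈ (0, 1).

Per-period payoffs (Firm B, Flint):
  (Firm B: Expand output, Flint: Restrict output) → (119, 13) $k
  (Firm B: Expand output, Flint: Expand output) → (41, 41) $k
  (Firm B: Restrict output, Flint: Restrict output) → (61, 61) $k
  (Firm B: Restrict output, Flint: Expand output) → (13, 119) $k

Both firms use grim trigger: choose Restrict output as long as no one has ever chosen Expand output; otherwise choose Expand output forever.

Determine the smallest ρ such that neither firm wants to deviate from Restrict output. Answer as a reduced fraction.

29/39

Under grim trigger the critical discount factor is (T−C)/(T−P) with T = 119, C = 61, P = 41.
ρ* = (119−61)/(119−41) = 58/78 = 29/39.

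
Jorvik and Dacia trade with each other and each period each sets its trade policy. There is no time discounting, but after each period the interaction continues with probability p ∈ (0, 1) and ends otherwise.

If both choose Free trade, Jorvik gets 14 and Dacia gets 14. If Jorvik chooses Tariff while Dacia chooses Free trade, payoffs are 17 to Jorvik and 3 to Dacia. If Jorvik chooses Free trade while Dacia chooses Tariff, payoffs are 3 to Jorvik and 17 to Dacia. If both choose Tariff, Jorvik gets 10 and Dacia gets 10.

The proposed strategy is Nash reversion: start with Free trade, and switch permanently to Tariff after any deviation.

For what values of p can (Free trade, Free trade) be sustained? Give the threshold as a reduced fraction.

With no time discounting, the continuation probability p plays the role of the discount factor.
Grim-trigger IC: 14/(1−p) ≥ 17 + 10p/(1−p) ⇒ p ≥ (17−14)/(17−10) = 3/7.

3/7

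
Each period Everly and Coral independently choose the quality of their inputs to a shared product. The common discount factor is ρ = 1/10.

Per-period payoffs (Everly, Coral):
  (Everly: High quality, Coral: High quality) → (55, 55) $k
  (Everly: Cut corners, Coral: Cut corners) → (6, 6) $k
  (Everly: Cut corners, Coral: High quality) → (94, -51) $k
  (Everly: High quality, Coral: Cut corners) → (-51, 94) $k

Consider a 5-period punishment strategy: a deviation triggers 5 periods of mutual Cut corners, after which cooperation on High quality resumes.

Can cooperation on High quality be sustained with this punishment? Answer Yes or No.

No

IC: ρ+…+ρ^5 ≥ (94−55)/(55−6) = 39/49.
At ρ = 1/10: partial sum = 0.1111 < 0.7959. Cooperation not sustainable.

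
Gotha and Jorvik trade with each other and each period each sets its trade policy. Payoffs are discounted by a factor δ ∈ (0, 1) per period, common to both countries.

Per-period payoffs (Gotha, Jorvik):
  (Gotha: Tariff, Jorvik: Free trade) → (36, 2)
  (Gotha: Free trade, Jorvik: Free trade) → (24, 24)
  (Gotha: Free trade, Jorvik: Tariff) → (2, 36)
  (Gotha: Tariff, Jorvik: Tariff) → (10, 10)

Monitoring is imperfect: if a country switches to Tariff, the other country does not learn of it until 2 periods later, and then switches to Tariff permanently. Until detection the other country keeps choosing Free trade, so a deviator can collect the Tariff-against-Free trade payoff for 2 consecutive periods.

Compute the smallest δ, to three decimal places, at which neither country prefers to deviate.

0.679

The best deviation is to choose Tariff for all 2 undetected periods, earning 36 each, then 10 forever once detected.
Deviation value: 36(1−δ^2)/(1−δ) + 10δ^2/(1−δ); cooperation value: 24/(1−δ).
IC: 24 ≥ 36(1−δ^2) + 10δ^2 = 36 − 26δ^2.
So δ^2 ≥ 12/26 = 6/13, giving δ ≥ (6/13)^(1/2) ≈ 0.679.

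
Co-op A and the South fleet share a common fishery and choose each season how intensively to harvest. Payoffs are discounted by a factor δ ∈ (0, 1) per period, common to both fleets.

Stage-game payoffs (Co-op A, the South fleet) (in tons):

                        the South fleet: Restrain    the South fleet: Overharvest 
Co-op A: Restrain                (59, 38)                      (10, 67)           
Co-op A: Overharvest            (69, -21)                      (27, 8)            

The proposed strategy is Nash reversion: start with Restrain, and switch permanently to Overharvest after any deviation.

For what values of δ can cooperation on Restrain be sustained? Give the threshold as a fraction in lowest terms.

29/59

Co-op A: cooperation gives 59 each period; deviation gives 69 once then 27 forever.
  59/(1−δ) ≥ 69 + 27δ/(1−δ) ⇒ δ ≥ 10/42 = 5/21.
the South fleet: cooperation gives 38 each period; deviation gives 67 once then 8 forever.
  δ ≥ 29/59.
Both must hold, so the binding constraint is the South fleet's: δ ≥ 29/59.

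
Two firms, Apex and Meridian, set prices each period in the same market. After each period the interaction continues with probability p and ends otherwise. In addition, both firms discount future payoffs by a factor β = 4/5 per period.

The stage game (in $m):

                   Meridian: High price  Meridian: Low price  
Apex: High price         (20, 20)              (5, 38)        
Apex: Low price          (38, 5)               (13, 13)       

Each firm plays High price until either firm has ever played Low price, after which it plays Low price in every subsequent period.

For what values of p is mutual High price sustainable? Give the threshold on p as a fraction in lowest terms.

Expected continuation weight on next period's payoff is β·p = 4/5·p, which plays the role of the discount factor.
Cooperation requires 4/5·p ≥ (38−20)/(38−13) = 18/25, hence p ≥ 9/10.

9/10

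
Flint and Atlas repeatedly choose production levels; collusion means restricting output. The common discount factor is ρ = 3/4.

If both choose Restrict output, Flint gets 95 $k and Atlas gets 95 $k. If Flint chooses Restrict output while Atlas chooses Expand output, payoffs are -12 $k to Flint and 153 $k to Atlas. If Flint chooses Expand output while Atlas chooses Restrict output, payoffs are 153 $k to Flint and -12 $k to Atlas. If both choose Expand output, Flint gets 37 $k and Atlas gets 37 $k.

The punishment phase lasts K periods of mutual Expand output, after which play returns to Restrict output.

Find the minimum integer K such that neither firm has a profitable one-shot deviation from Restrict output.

2

No profitable deviation requires (95−37)(ρ+…+ρ^K) ≥ 153−95, i.e. ρ+…+ρ^K ≥ 1 ≈ 1.0000.
With ρ = 3/4, the partial sums are K=1: 0.7500, K=2: 1.3125.
K = 2 is the first length at which the sum reaches 1.0000.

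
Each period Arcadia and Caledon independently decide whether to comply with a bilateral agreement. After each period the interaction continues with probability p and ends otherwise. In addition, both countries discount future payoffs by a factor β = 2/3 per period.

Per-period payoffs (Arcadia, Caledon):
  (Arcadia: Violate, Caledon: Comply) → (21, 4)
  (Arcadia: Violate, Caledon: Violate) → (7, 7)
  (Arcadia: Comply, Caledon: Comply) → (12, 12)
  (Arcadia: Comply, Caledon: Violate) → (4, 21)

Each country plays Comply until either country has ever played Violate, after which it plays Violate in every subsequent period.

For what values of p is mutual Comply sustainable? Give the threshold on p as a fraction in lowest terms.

27/28

Expected continuation weight on next period's payoff is β·p = 2/3·p, which plays the role of the discount factor.
Cooperation requires 2/3·p ≥ (21−12)/(21−7) = 9/14, hence p ≥ 27/28.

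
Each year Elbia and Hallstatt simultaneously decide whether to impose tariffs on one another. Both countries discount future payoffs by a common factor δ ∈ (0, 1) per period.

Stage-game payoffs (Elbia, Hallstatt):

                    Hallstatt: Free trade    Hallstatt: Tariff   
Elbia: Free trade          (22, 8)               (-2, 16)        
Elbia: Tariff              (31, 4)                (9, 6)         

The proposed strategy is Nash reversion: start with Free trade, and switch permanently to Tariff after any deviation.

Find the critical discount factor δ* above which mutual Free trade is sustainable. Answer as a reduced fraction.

Elbia's threshold: (31−22)/(31−9) = 9/22.
Hallstatt's threshold: (16−8)/(16−6) = 4/5.
9/22 < 4/5, so Hallstatt binds and δ* = 4/5.

4/5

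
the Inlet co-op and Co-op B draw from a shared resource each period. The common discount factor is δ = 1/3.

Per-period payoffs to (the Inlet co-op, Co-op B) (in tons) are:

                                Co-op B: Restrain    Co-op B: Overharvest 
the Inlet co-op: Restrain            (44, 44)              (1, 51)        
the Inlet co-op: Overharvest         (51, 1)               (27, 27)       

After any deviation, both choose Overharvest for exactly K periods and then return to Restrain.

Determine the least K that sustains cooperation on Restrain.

Need Σ_{k=1}^{K} δ^k ≥ (51−44)/(44−27) = 0.4118 at δ = 1/3.
At K = 1 the sum is 0.3333 < 0.4118; at K = 2 it is 0.4444 ≥ 0.4118.
So the minimum punishment length is K = 2.

2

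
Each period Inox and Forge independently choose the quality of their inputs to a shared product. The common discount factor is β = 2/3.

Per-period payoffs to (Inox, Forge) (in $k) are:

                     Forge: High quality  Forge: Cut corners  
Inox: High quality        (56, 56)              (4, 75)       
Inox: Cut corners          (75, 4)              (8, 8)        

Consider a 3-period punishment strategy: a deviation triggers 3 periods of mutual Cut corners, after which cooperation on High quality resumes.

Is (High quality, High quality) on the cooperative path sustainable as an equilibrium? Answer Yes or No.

Comparing payoff streams over the 4 periods until play realigns: cooperate → 56(1+β+…+β^3); deviate → 75 + 8(β+…+β^3).
Cooperation is sustained iff (56−8)(β+…+β^3) ≥ 75−56.
β+…+β^3 = 2/3·(1−(2/3)^3)/(1−2/3) = 1.4074, and (75−56)/(56−8) = 0.3958.
1.4074 ≥ 0.3958, so cooperation is sustainable.

Yes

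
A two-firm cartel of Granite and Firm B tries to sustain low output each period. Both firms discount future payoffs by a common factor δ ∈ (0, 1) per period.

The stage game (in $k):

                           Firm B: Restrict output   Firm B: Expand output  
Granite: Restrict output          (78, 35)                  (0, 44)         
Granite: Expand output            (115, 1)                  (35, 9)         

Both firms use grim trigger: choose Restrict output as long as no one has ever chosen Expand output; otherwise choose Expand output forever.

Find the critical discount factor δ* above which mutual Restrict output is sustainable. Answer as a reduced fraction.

For Granite: deviation gain 115−78 = 37, per-period punishment loss 78−35 = 43. IC gives δ ≥ 37/80.
For Firm B: gain 9, loss 26 per period, so δ ≥ 9/35.
The tighter constraint is Granite's, so cooperation needs δ ≥ 37/80.

37/80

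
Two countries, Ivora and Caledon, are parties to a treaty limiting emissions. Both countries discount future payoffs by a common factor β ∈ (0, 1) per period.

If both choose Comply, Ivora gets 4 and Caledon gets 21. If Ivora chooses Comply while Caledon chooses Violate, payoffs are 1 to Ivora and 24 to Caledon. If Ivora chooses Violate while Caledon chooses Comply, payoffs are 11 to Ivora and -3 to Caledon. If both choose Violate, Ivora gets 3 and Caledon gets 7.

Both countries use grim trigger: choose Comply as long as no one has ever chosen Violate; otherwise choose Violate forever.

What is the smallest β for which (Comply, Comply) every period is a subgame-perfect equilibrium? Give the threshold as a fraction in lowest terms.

Ivora's threshold: (11−4)/(11−3) = 7/8.
Caledon's threshold: (24−21)/(24−7) = 3/17.
7/8 > 3/17, so Ivora binds and β* = 7/8.

7/8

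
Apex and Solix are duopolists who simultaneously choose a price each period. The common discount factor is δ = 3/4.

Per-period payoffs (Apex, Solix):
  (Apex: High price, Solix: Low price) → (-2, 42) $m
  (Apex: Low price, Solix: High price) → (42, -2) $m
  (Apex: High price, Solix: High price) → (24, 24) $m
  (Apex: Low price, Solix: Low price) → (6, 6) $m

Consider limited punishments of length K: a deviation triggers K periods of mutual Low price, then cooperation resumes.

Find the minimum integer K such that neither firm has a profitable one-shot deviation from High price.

No profitable deviation requires (24−6)(δ+…+δ^K) ≥ 42−24, i.e. δ+…+δ^K ≥ 1 ≈ 1.0000.
With δ = 3/4, the partial sums are K=1: 0.7500, K=2: 1.3125.
K = 2 is the first length at which the sum reaches 1.0000.

2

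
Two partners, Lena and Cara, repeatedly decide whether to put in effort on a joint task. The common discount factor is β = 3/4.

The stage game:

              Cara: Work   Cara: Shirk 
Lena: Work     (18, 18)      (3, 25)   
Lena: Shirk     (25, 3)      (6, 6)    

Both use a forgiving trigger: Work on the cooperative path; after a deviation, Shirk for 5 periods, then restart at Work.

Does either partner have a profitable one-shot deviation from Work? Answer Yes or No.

No

Comparing payoff streams over the 6 periods until play realigns: cooperate → 18(1+β+…+β^5); deviate → 25 + 6(β+…+β^5).
Cooperation is sustained iff (18−6)(β+…+β^5) ≥ 25−18.
β+…+β^5 = 3/4·(1−(3/4)^5)/(1−3/4) = 2.2881, and (25−18)/(18−6) = 0.5833.
2.2881 ≥ 0.5833, so cooperation is sustainable.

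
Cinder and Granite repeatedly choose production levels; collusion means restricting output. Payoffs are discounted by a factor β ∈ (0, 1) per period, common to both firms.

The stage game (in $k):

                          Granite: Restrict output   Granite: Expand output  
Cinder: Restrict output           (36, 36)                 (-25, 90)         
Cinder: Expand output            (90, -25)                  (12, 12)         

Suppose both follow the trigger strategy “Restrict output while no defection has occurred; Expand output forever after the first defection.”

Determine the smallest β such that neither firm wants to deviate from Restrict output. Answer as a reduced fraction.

9/13

Under grim trigger the critical discount factor is (T−C)/(T−P) with T = 90, C = 36, P = 12.
β* = (90−36)/(90−12) = 54/78 = 9/13.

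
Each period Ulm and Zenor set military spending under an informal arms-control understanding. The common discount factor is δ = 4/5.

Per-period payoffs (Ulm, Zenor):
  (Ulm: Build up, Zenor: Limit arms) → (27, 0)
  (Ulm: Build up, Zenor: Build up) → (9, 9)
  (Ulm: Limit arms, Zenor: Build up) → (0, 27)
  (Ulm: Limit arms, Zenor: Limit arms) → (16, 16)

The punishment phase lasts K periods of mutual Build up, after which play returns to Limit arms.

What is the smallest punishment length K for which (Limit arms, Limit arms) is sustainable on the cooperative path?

3

No profitable deviation requires (16−9)(δ+…+δ^K) ≥ 27−16, i.e. δ+…+δ^K ≥ 11/7 ≈ 1.5714.
With δ = 4/5, the partial sums are K=1: 0.8000, K=2: 1.4400, K=3: 1.9520.
K = 3 is the first length at which the sum reaches 1.5714.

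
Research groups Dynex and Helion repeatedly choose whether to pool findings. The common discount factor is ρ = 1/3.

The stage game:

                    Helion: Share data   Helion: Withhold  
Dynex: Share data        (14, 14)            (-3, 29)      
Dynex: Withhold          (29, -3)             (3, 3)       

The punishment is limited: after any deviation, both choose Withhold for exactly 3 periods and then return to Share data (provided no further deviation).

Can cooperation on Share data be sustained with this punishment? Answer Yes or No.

A one-shot deviation gives 29 now, then 3 for 3 periods, then back to 14.
Gain from deviating: (29−14) today; loss: (14−3) in each of the next 3 periods.
No-deviation condition: (14−3)(ρ+…+ρ^3) ≥ 29−14, i.e. ρ+…+ρ^3 ≥ 15/11.
At ρ = 1/3: ρ+…+ρ^3 = 0.4815 < 1.3636.
So cooperation is not sustainable.

No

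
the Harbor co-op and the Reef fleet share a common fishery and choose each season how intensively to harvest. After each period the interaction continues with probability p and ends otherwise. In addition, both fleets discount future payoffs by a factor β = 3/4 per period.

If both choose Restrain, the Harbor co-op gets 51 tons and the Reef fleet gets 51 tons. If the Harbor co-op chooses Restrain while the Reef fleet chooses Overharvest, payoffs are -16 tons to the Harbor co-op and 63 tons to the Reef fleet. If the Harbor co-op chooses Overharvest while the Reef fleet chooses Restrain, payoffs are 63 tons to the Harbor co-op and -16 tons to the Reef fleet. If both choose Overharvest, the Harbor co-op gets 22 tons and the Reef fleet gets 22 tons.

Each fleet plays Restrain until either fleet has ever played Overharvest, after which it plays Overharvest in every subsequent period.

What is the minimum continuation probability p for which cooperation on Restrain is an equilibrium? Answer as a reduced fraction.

Expected continuation weight on next period's payoff is β·p = 3/4·p, which plays the role of the discount factor.
Cooperation requires 3/4·p ≥ (63−51)/(63−22) = 12/41, hence p ≥ 16/41.

16/41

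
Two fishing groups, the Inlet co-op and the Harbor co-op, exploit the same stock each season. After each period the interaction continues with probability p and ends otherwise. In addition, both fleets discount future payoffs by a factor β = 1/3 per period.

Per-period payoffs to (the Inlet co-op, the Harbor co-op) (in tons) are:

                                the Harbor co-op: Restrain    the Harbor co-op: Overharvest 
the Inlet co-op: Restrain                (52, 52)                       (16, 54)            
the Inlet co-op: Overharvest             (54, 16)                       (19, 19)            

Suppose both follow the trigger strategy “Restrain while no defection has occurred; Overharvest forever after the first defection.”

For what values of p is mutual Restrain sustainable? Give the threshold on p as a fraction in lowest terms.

6/35

Expected continuation weight on next period's payoff is β·p = 1/3·p, which plays the role of the discount factor.
Cooperation requires 1/3·p ≥ (54−52)/(54−19) = 2/35, hence p ≥ 6/35.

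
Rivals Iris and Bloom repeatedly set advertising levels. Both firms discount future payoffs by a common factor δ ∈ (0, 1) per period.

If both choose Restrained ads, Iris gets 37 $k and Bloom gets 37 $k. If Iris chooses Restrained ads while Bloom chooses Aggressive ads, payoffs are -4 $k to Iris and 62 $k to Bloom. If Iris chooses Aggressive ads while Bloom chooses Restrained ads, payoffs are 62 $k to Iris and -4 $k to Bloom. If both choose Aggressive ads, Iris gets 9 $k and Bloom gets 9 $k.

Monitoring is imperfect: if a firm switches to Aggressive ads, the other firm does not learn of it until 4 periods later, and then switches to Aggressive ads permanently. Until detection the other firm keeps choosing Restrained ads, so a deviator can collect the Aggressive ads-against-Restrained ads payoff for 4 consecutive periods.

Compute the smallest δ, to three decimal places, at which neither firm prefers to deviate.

0.829

The best deviation is to choose Aggressive ads for all 4 undetected periods, earning 62 each, then 9 forever once detected.
Deviation value: 62(1−δ^4)/(1−δ) + 9δ^4/(1−δ); cooperation value: 37/(1−δ).
IC: 37 ≥ 62(1−δ^4) + 9δ^4 = 62 − 53δ^4.
So δ^4 ≥ 25/53, giving δ ≥ (25/53)^(1/4) ≈ 0.829.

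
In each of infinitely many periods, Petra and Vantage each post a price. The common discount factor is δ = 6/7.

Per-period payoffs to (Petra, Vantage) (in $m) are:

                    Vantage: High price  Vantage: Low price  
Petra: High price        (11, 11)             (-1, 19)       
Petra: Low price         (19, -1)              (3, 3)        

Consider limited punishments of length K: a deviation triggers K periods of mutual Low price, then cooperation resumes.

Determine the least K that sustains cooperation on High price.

IC: δ(1−δ^K)/(1−δ) ≥ (19−11)/(11−3) = 1.
With δ = 6/7: need 1 − δ^K ≥ 1·(1−6/7)/(6/7), i.e. δ^K ≤ 0.8333.
Since (6/7)^1 = 0.8571 and (6/7)^2 = 0.7347, the smallest such K is 2.

2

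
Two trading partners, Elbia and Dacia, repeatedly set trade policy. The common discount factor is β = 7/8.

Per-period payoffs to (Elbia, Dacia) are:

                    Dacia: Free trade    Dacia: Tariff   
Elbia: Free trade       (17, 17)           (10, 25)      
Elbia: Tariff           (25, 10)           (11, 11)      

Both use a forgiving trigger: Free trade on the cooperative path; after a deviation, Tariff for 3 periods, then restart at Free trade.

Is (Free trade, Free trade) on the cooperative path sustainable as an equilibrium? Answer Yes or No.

Yes

IC: β+…+β^3 ≥ (25−17)/(17−11) = 4/3.
At β = 7/8: partial sum = 2.3105 ≥ 1.3333. Cooperation sustainable.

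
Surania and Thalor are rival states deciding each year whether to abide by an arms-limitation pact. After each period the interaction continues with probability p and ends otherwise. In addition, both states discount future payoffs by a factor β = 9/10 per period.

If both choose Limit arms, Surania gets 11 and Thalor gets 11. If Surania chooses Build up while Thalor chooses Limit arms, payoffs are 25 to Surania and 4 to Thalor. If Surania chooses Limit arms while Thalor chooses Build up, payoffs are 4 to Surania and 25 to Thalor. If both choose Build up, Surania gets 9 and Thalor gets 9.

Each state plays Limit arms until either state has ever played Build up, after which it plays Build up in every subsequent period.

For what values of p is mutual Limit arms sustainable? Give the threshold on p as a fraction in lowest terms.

35/36

With continuation probability p and discount β, the effective per-period discount factor is βp.
Grim-trigger IC: βp ≥ (25−11)/(25−9) = 7/8.
So p ≥ (7/8)/(9/10) = 35/36.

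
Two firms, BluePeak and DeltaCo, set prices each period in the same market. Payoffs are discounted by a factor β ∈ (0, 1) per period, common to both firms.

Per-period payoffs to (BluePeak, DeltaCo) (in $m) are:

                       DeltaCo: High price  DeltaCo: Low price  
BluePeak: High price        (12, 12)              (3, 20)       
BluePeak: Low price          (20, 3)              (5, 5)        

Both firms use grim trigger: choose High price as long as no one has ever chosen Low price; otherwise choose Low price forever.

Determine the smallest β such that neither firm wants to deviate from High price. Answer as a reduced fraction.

8/15

One-period gain from deviating is 20 − 12 = 8. The loss is 12 − 5 = 7 in every subsequent period, with present value 7·β/(1−β).
Deviation is unprofitable when 7·β/(1−β) ≥ 8, i.e. β/(1−β) ≥ 8/7.
Equivalently β ≥ 8/(8+7) = 8/15.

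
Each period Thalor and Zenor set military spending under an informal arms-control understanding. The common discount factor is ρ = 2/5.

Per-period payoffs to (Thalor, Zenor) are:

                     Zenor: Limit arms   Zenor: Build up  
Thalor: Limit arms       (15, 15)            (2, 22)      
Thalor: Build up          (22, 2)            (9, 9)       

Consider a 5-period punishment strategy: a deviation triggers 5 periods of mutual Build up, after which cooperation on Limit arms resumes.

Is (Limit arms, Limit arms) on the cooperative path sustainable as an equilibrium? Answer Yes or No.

A one-shot deviation gives 22 now, then 9 for 5 periods, then back to 15.
Gain from deviating: (22−15) today; loss: (15−9) in each of the next 5 periods.
No-deviation condition: (15−9)(ρ+…+ρ^5) ≥ 22−15, i.e. ρ+…+ρ^5 ≥ 7/6.
At ρ = 2/5: ρ+…+ρ^5 = 0.6598 < 1.1667.
So cooperation is not sustainable.

No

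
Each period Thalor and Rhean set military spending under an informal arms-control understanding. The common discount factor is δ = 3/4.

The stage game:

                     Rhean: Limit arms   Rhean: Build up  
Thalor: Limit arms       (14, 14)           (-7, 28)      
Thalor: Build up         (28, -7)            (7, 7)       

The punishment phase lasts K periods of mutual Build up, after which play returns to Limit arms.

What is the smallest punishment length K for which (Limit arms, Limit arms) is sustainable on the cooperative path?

4

No profitable deviation requires (14−7)(δ+…+δ^K) ≥ 28−14, i.e. δ+…+δ^K ≥ 2 ≈ 2.0000.
With δ = 3/4, the partial sums are K=1: 0.7500, K=2: 1.3125, K=3: 1.7344, K=4: 2.0508.
K = 4 is the first length at which the sum reaches 2.0000.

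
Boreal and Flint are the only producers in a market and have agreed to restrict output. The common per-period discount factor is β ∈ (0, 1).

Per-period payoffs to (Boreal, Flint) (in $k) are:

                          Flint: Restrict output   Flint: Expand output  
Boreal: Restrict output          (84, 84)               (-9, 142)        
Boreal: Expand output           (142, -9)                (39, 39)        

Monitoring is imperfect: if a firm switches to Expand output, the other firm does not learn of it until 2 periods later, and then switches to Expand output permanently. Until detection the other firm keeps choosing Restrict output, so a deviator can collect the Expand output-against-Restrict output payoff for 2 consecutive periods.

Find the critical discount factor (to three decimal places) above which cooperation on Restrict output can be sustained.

Deviating for the 2 undetected periods gains 142−84 = 58 per period over cooperation, then loses 84−39 = 45 per period forever once punishment starts.
Gain: 58(1 + β + … + β^1); loss: 45·β^2/(1−β).
No profitable deviation ⇔ 58(1−β^2) ≤ 45·β^2, i.e. β^2 ≥ 58/(58+45) = 58/103.
Hence β ≥ (58/103)^(1/2) ≈ 0.750.

0.750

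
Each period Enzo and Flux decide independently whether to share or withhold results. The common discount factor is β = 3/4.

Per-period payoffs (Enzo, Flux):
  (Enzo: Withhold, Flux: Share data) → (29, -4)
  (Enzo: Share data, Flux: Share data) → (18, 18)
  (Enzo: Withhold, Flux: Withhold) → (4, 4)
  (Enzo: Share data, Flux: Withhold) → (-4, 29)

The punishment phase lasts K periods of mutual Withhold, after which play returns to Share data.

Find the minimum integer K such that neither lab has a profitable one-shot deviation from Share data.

Need Σ_{k=1}^{K} β^k ≥ (29−18)/(18−4) = 0.7857 at β = 3/4.
At K = 1 the sum is 0.7500 < 0.7857; at K = 2 it is 1.3125 ≥ 0.7857.
So the minimum punishment length is K = 2.

2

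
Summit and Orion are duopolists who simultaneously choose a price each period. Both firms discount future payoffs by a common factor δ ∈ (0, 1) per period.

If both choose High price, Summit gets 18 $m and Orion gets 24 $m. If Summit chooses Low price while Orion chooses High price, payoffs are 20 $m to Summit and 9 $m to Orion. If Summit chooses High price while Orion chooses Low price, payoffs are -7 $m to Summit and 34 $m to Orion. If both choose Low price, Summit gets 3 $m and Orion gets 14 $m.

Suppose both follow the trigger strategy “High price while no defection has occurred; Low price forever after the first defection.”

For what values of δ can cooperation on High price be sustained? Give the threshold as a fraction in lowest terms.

For Summit: deviation gain 20−18 = 2, per-period punishment loss 18−3 = 15. IC gives δ ≥ 2/17.
For Orion: gain 10, loss 10 per period, so δ ≥ 10/20 = 1/2.
The tighter constraint is Orion's, so cooperation needs δ ≥ 1/2.

1/2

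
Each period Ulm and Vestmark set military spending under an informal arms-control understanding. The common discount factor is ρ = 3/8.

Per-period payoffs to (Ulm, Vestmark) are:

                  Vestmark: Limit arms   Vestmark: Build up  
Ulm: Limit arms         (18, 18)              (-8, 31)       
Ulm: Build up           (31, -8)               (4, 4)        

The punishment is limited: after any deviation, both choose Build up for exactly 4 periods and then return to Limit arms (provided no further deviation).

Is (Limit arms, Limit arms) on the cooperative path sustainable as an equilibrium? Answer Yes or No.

IC: ρ+…+ρ^4 ≥ (31−18)/(18−4) = 13/14.
At ρ = 3/8: partial sum = 0.5881 < 0.9286. Cooperation not sustainable.

No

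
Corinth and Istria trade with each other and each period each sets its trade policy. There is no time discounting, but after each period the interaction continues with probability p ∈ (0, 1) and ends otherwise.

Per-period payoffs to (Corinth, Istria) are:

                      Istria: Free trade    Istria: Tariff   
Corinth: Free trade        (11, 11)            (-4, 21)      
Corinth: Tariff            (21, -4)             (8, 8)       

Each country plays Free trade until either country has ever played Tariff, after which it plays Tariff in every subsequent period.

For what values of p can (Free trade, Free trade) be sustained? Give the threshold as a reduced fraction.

With no time discounting, the continuation probability p plays the role of the discount factor.
Grim-trigger IC: 11/(1−p) ≥ 21 + 8p/(1−p) ⇒ p ≥ (21−11)/(21−8) = 10/13.

10/13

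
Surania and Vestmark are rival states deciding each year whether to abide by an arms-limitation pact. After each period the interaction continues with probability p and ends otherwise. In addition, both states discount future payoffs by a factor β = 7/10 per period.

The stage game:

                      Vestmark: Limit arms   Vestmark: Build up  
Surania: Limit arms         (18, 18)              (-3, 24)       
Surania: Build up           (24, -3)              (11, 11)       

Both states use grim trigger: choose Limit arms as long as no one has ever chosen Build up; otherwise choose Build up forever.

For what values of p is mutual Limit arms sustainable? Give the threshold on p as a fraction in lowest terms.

60/91

With continuation probability p and discount β, the effective per-period discount factor is βp.
Grim-trigger IC: βp ≥ (24−18)/(24−11) = 6/13.
So p ≥ (6/13)/(7/10) = 60/91.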